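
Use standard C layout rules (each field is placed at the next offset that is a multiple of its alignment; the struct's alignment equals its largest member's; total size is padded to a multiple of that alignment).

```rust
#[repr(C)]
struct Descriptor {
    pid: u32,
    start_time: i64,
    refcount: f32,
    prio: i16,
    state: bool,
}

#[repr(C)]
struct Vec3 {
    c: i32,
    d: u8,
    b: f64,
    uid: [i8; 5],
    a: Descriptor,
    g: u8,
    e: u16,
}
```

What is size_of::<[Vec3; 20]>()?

1120

Descriptor: pid at 0 (size 4, align 4) → ends 4; pad 4 to align 8 for start_time; start_time at 8 (size 8, align 8) → ends 16; refcount at 16 (size 4, align 4) → ends 20; prio at 20 (size 2, align 2) → ends 22; state at 22 (size 1, align 1) → ends 23; tail pad 1 to reach multiple of 8; total 24 bytes, alignment 8
c at 0 (size 4, align 4) → ends 4
d at 4 (size 1, align 1) → ends 5
pad 3 to align 8 for b
b at 8 (size 8, align 8) → ends 16
uid at 16 (size 5, align 1) → ends 21
pad 3 to align 8 for a
a at 24 (size 24, align 8) → ends 48
g at 48 (size 1, align 1) → ends 49
pad 1 to align 2 for e
e at 50 (size 2, align 2) → ends 52
tail pad 4 to reach multiple of 8
total 56 bytes, alignment 8
array of 20: 20 × 56 = 1120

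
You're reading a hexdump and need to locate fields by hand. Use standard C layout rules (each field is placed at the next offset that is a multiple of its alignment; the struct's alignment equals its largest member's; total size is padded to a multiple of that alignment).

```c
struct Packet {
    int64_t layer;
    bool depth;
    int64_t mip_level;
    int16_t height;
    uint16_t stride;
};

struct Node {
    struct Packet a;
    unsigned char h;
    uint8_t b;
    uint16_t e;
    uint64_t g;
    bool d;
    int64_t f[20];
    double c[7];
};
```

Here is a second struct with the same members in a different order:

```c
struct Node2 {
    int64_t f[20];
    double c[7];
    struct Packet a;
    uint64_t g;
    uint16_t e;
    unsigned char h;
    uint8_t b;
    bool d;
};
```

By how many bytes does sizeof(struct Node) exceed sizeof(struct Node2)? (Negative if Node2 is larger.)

8

Packet: 0..8  layer  (8B, 8-aligned); 8..9  depth  (1B, 1-aligned); 9..16  -- padding (7B); 16..24  mip_level  (8B, 8-aligned); 24..26  height  (2B, 2-aligned); 26..28  stride  (2B, 2-aligned); 28..32  -- tail padding (4B); sizeof = 32, alignof = 8
0..32  a  (32B, 8-aligned)
32..33  h  (1B, 1-aligned)
33..34  b  (1B, 1-aligned)
34..36  e  (2B, 2-aligned)
36..40  -- padding (4B)
40..48  g  (8B, 8-aligned)
48..49  d  (1B, 1-aligned)
49..56  -- padding (7B)
56..216  f  (160B, 8-aligned)
216..272  c  (56B, 8-aligned)
sizeof = 272, alignof = 8
— Node2 —
0..160  f  (160B, 8-aligned)
160..216  c  (56B, 8-aligned)
216..248  a  (32B, 8-aligned)
248..256  g  (8B, 8-aligned)
256..258  e  (2B, 2-aligned)
258..259  h  (1B, 1-aligned)
259..260  b  (1B, 1-aligned)
260..261  d  (1B, 1-aligned)
261..264  -- tail padding (3B)
sizeof = 264, alignof = 8
272 − 264 = 8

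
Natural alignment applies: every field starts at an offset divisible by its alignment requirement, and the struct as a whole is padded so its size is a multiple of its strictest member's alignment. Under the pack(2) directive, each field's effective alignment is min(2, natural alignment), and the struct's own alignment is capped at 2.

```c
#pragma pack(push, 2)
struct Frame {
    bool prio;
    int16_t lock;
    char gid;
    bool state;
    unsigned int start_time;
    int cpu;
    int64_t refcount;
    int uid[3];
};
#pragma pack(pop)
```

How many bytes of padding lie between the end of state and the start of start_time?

@0: prio [1B, align 1] → 1
+1 pad (align 2)
@2: lock [2B, align 2] → 4
@4: gid [1B, align 1] → 5
@5: state [1B, align 1] → 6
@6: start_time [4B, align 2] → 10

0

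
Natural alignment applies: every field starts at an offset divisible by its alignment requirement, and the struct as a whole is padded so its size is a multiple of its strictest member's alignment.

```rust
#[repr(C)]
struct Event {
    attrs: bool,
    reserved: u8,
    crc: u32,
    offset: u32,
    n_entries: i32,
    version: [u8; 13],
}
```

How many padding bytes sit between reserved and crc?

@0: attrs [1B, align 1] → 1
@1: reserved [1B, align 1] → 2
+2 pad (align 4)
@4: crc [4B, align 4] → 8

2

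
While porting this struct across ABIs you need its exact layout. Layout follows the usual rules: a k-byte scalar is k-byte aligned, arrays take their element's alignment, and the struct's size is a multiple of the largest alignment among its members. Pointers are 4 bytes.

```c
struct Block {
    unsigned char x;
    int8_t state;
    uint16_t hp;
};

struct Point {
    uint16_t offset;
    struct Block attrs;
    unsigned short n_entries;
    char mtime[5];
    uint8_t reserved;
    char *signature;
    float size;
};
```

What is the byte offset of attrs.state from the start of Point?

Block: @0: x [1B, align 1] → 1; @1: state [1B, align 1] → 2; @2: hp [2B, align 2] → 4; size 4, align 2
@0: offset [2B, align 2] → 2
@2: attrs [4B, align 2] → 6
within Block: state at 1
2 + 1 = 3

3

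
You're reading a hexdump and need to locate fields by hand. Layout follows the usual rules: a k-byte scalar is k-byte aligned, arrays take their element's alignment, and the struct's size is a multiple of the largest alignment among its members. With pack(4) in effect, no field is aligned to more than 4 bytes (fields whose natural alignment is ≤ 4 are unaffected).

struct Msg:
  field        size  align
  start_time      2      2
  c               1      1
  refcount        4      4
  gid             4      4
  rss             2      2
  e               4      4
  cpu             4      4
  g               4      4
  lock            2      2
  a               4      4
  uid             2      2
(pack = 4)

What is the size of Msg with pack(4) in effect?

0..2  start_time  (2B, 2-aligned)
2..3  c  (1B, 1-aligned)
3..4  -- padding (1B)
4..8  refcount  (4B, 4-aligned)
8..12  gid  (4B, 4-aligned)
12..14  rss  (2B, 2-aligned)
14..16  -- padding (2B)
16..20  e  (4B, 4-aligned)
20..24  cpu  (4B, 4-aligned)
24..28  g  (4B, 4-aligned)
28..30  lock  (2B, 2-aligned)
30..32  -- padding (2B)
32..36  a  (4B, 4-aligned)
36..38  uid  (2B, 2-aligned)
38..40  -- tail padding (2B)
sizeof = 40, alignof = 4

40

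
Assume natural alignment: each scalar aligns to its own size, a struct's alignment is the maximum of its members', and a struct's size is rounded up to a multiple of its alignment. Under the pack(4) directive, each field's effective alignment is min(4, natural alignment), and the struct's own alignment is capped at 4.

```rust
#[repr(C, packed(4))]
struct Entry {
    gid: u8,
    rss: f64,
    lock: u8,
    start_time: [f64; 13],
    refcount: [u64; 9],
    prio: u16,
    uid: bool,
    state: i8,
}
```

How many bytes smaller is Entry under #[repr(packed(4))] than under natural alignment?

12

natural layout:
  0..1  gid  (1B, 1-aligned)
  1..8  -- padding (7B)
  8..16  rss  (8B, 8-aligned)
  16..17  lock  (1B, 1-aligned)
  17..24  -- padding (7B)
  24..128  start_time  (104B, 8-aligned)
  128..200  refcount  (72B, 8-aligned)
  200..202  prio  (2B, 2-aligned)
  202..203  uid  (1B, 1-aligned)
  203..204  state  (1B, 1-aligned)
  204..208  -- tail padding (4B)
  sizeof = 208, alignof = 8
packed(4) layout:
  0..1  gid  (1B, 1-aligned)
  1..4  -- padding (3B)
  4..12  rss  (8B, 4-aligned)
  12..13  lock  (1B, 1-aligned)
  13..16  -- padding (3B)
  16..120  start_time  (104B, 4-aligned)
  120..192  refcount  (72B, 4-aligned)
  192..194  prio  (2B, 2-aligned)
  194..195  uid  (1B, 1-aligned)
  195..196  state  (1B, 1-aligned)
  sizeof = 196, alignof = 4
208 − 196 = 12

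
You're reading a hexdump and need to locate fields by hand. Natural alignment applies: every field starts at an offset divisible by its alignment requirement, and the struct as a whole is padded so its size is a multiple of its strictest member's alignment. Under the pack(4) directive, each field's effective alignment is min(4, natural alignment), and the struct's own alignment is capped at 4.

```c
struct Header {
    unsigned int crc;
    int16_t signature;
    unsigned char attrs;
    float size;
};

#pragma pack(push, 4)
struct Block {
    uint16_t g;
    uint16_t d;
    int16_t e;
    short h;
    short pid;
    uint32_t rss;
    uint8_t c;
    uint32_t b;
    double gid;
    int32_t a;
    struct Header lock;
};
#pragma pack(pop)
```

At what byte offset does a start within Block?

Header: crc at 0 (size 4, align 4) → ends 4; signature at 4 (size 2, align 2) → ends 6; attrs at 6 (size 1, align 1) → ends 7; pad 1 to align 4 for size; size at 8 (size 4, align 4) → ends 12; total 12 bytes, alignment 4
g at 0 (size 2, align 2) → ends 2
d at 2 (size 2, align 2) → ends 4
e at 4 (size 2, align 2) → ends 6
h at 6 (size 2, align 2) → ends 8
pid at 8 (size 2, align 2) → ends 10
pad 2 to align 4 for rss
rss at 12 (size 4, align 4) → ends 16
c at 16 (size 1, align 1) → ends 17
pad 3 to align 4 for b
b at 20 (size 4, align 4) → ends 24
gid at 24 (size 8, align 4) → ends 32
a at 32 (size 4, align 4) → ends 36

32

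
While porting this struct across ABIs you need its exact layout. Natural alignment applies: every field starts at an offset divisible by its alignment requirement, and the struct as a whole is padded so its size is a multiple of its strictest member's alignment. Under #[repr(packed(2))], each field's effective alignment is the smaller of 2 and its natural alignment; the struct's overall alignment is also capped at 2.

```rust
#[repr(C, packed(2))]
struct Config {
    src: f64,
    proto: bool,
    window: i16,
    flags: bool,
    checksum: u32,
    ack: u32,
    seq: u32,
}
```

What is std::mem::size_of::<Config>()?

0..8  src  (8B, 2-aligned)
8..9  proto  (1B, 1-aligned)
9..10  -- padding (1B)
10..12  window  (2B, 2-aligned)
12..13  flags  (1B, 1-aligned)
13..14  -- padding (1B)
14..18  checksum  (4B, 2-aligned)
18..22  ack  (4B, 2-aligned)
22..26  seq  (4B, 2-aligned)
sizeof = 26, alignof = 2

26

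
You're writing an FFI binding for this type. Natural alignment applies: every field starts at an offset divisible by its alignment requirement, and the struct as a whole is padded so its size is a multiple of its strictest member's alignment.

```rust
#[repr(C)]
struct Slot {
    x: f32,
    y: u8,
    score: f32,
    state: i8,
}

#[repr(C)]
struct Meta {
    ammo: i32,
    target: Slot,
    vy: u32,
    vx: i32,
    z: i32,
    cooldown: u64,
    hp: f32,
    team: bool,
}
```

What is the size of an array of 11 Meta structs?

528

Slot: 0..4  x  (4B, 4-aligned); 4..5  y  (1B, 1-aligned); 5..8  -- padding (3B); 8..12  score  (4B, 4-aligned); 12..13  state  (1B, 1-aligned); 13..16  -- tail padding (3B); sizeof = 16, alignof = 4
0..4  ammo  (4B, 4-aligned)
4..20  target  (16B, 4-aligned)
20..24  vy  (4B, 4-aligned)
24..28  vx  (4B, 4-aligned)
28..32  z  (4B, 4-aligned)
32..40  cooldown  (8B, 8-aligned)
40..44  hp  (4B, 4-aligned)
44..45  team  (1B, 1-aligned)
45..48  -- tail padding (3B)
sizeof = 48, alignof = 8
array of 11: 11 × 48 = 528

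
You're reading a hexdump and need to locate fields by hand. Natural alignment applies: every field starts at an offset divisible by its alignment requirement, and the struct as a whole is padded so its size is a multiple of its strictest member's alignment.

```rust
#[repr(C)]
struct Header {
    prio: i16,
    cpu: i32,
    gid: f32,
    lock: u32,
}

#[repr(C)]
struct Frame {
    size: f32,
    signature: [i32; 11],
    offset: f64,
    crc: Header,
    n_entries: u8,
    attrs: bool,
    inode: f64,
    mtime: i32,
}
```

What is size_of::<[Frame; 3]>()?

288

Header: prio at 0 (size 2, align 2) → ends 2; pad 2 to align 4 for cpu; cpu at 4 (size 4, align 4) → ends 8; gid at 8 (size 4, align 4) → ends 12; lock at 12 (size 4, align 4) → ends 16; total 16 bytes, alignment 4
size at 0 (size 4, align 4) → ends 4
signature at 4 (size 44, align 4) → ends 48
offset at 48 (size 8, align 8) → ends 56
crc at 56 (size 16, align 4) → ends 72
n_entries at 72 (size 1, align 1) → ends 73
attrs at 73 (size 1, align 1) → ends 74
pad 6 to align 8 for inode
inode at 80 (size 8, align 8) → ends 88
mtime at 88 (size 4, align 4) → ends 92
tail pad 4 to reach multiple of 8
total 96 bytes, alignment 8
array of 3: 3 × 96 = 288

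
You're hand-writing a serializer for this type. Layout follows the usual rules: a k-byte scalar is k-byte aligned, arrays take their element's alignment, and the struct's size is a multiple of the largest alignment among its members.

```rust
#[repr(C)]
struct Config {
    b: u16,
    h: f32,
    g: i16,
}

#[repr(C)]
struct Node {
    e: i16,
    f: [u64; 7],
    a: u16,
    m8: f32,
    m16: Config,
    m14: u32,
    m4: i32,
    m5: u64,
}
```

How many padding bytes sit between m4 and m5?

Config: @0: b [2B, align 2] → 2; +2 pad (align 4); @4: h [4B, align 4] → 8; @8: g [2B, align 2] → 10; +2 tail pad (align 4); size 12, align 4
@0: e [2B, align 2] → 2
+6 pad (align 8)
@8: f [56B, align 8] → 64
@64: a [2B, align 2] → 66
+2 pad (align 4)
@68: m8 [4B, align 4] → 72
@72: m16 [12B, align 4] → 84
@84: m14 [4B, align 4] → 88
@88: m4 [4B, align 4] → 92
+4 pad (align 8)
@96: m5 [8B, align 8] → 104

4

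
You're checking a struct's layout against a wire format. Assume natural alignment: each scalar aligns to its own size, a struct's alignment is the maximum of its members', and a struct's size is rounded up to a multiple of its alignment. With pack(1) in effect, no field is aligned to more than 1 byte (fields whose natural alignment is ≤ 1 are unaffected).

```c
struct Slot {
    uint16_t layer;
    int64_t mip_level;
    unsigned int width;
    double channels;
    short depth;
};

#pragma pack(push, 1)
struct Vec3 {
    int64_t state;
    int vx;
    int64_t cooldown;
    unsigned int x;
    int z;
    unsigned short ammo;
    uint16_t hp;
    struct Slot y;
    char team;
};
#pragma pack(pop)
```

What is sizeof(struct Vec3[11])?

803

Slot: @0: layer [2B, align 2] → 2; +6 pad (align 8); @8: mip_level [8B, align 8] → 16; @16: width [4B, align 4] → 20; +4 pad (align 8); @24: channels [8B, align 8] → 32; @32: depth [2B, align 2] → 34; +6 tail pad (align 8); size 40, align 8
@0: state [8B, align 1] → 8
@8: vx [4B, align 1] → 12
@12: cooldown [8B, align 1] → 20
@20: x [4B, align 1] → 24
@24: z [4B, align 1] → 28
@28: ammo [2B, align 1] → 30
@30: hp [2B, align 1] → 32
@32: y [40B, align 1] → 72
@72: team [1B, align 1] → 73
size 73, align 1
array of 11: 11 × 73 = 803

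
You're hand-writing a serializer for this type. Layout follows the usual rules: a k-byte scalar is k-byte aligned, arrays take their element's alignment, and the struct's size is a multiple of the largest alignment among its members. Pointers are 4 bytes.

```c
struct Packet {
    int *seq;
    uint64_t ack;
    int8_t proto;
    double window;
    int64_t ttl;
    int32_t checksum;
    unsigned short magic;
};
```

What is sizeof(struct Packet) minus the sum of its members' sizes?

13

@0: seq [4B, align 4] → 4
+4 pad (align 8)
@8: ack [8B, align 8] → 16
@16: proto [1B, align 1] → 17
+7 pad (align 8)
@24: window [8B, align 8] → 32
@32: ttl [8B, align 8] → 40
@40: checksum [4B, align 4] → 44
@44: magic [2B, align 2] → 46
+2 tail pad (align 8)
size 48, align 8
data bytes 35, size 48 → padding 13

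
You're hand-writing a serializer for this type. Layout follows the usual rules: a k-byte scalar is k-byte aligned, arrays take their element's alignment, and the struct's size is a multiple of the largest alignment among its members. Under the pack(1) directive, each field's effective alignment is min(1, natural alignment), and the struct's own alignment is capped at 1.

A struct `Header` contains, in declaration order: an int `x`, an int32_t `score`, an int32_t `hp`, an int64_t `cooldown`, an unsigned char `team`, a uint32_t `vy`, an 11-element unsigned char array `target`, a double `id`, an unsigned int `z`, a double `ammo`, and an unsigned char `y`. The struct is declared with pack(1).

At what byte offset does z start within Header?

0..4  x  (4B, 1-aligned)
4..8  score  (4B, 1-aligned)
8..12  hp  (4B, 1-aligned)
12..20  cooldown  (8B, 1-aligned)
20..21  team  (1B, 1-aligned)
21..25  vy  (4B, 1-aligned)
25..36  target  (11B, 1-aligned)
36..44  id  (8B, 1-aligned)
44..48  z  (4B, 1-aligned)

44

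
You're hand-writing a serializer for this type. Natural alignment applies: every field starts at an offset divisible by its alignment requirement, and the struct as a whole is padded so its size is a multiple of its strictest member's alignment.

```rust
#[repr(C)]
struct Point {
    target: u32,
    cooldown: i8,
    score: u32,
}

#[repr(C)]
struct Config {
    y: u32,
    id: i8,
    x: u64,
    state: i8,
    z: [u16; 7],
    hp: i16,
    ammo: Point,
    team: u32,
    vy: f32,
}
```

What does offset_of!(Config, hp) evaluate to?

Point: target at 0 (size 4, align 4) → ends 4; cooldown at 4 (size 1, align 1) → ends 5; pad 3 to align 4 for score; score at 8 (size 4, align 4) → ends 12; total 12 bytes, alignment 4
y at 0 (size 4, align 4) → ends 4
id at 4 (size 1, align 1) → ends 5
pad 3 to align 8 for x
x at 8 (size 8, align 8) → ends 16
state at 16 (size 1, align 1) → ends 17
pad 1 to align 2 for z
z at 18 (size 14, align 2) → ends 32
hp at 32 (size 2, align 2) → ends 34

32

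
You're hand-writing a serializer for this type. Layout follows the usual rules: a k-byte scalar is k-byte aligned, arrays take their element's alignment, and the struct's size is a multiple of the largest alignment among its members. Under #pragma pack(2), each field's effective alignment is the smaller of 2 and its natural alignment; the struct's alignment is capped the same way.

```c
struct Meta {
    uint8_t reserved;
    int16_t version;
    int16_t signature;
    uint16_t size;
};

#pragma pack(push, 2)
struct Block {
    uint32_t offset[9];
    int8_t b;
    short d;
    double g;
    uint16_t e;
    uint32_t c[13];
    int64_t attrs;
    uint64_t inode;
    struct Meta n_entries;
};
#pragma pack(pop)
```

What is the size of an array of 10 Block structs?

Meta: reserved at 0 (size 1, align 1) → ends 1; pad 1 to align 2 for version; version at 2 (size 2, align 2) → ends 4; signature at 4 (size 2, align 2) → ends 6; size at 6 (size 2, align 2) → ends 8; total 8 bytes, alignment 2
offset at 0 (size 36, align 2) → ends 36
b at 36 (size 1, align 1) → ends 37
pad 1 to align 2 for d
d at 38 (size 2, align 2) → ends 40
g at 40 (size 8, align 2) → ends 48
e at 48 (size 2, align 2) → ends 50
c at 50 (size 52, align 2) → ends 102
attrs at 102 (size 8, align 2) → ends 110
inode at 110 (size 8, align 2) → ends 118
n_entries at 118 (size 8, align 2) → ends 126
total 126 bytes, alignment 2
array of 10: 10 × 126 = 1260

1260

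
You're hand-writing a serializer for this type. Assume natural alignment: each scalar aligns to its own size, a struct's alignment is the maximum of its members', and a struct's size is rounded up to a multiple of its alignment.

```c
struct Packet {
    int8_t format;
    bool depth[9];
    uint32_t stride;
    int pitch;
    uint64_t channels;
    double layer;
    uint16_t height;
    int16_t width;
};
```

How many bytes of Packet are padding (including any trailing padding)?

10

0..1  format  (1B, 1-aligned)
1..10  depth  (9B, 1-aligned)
10..12  -- padding (2B)
12..16  stride  (4B, 4-aligned)
16..20  pitch  (4B, 4-aligned)
20..24  -- padding (4B)
24..32  channels  (8B, 8-aligned)
32..40  layer  (8B, 8-aligned)
40..42  height  (2B, 2-aligned)
42..44  width  (2B, 2-aligned)
44..48  -- tail padding (4B)
sizeof = 48, alignof = 8
data bytes 38, size 48 → padding 10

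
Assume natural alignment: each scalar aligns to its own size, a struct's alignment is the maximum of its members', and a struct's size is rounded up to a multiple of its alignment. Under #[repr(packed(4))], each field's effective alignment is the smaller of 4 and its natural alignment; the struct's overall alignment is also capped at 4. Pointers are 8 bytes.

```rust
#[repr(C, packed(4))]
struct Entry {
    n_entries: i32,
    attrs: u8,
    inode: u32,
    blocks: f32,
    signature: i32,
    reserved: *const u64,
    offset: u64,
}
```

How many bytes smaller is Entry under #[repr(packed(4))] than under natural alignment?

4

natural layout:
  n_entries at 0 (size 4, align 4) → ends 4
  attrs at 4 (size 1, align 1) → ends 5
  pad 3 to align 4 for inode
  inode at 8 (size 4, align 4) → ends 12
  blocks at 12 (size 4, align 4) → ends 16
  signature at 16 (size 4, align 4) → ends 20
  pad 4 to align 8 for reserved
  reserved at 24 (size 8, align 8) → ends 32
  offset at 32 (size 8, align 8) → ends 40
  total 40 bytes, alignment 8
packed(4) layout:
  n_entries at 0 (size 4, align 4) → ends 4
  attrs at 4 (size 1, align 1) → ends 5
  pad 3 to align 4 for inode
  inode at 8 (size 4, align 4) → ends 12
  blocks at 12 (size 4, align 4) → ends 16
  signature at 16 (size 4, align 4) → ends 20
  reserved at 20 (size 8, align 4) → ends 28
  offset at 28 (size 8, align 4) → ends 36
  total 36 bytes, alignment 4
40 − 36 = 4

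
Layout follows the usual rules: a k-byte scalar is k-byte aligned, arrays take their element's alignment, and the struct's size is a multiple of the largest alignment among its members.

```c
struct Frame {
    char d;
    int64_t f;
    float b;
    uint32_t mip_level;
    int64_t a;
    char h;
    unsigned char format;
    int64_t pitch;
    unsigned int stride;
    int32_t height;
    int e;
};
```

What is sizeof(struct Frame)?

64 bytes

0..1  d  (1B, 1-aligned)
1..8  -- padding (7B)
8..16  f  (8B, 8-aligned)
16..20  b  (4B, 4-aligned)
20..24  mip_level  (4B, 4-aligned)
24..32  a  (8B, 8-aligned)
32..33  h  (1B, 1-aligned)
33..34  format  (1B, 1-aligned)
34..40  -- padding (6B)
40..48  pitch  (8B, 8-aligned)
48..52  stride  (4B, 4-aligned)
52..56  height  (4B, 4-aligned)
56..60  e  (4B, 4-aligned)
60..64  -- tail padding (4B)
sizeof = 64, alignof = 8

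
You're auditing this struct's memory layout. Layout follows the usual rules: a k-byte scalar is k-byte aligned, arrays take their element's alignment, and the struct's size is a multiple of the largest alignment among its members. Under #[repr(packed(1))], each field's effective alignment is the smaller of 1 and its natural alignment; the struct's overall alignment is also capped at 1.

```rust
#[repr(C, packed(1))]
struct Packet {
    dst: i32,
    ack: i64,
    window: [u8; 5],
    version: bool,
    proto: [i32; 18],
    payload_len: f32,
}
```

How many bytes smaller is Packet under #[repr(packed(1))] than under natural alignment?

10

natural layout:
  @0: dst [4B, align 4] → 4
  +4 pad (align 8)
  @8: ack [8B, align 8] → 16
  @16: window [5B, align 1] → 21
  @21: version [1B, align 1] → 22
  +2 pad (align 4)
  @24: proto [72B, align 4] → 96
  @96: payload_len [4B, align 4] → 100
  +4 tail pad (align 8)
  size 104, align 8
packed(1) layout:
  @0: dst [4B, align 1] → 4
  @4: ack [8B, align 1] → 12
  @12: window [5B, align 1] → 17
  @17: version [1B, align 1] → 18
  @18: proto [72B, align 1] → 90
  @90: payload_len [4B, align 1] → 94
  size 94, align 1
104 − 94 = 10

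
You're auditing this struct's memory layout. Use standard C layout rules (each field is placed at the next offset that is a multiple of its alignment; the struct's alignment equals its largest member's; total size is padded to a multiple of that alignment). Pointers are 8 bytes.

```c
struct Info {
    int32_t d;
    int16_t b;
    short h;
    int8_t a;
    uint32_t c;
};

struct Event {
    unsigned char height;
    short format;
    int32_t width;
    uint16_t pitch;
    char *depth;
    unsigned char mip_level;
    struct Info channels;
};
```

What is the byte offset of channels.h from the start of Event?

Info: @0: d [4B, align 4] → 4; @4: b [2B, align 2] → 6; @6: h [2B, align 2] → 8; @8: a [1B, align 1] → 9; +3 pad (align 4); @12: c [4B, align 4] → 16; size 16, align 4
@0: height [1B, align 1] → 1
+1 pad (align 2)
@2: format [2B, align 2] → 4
@4: width [4B, align 4] → 8
@8: pitch [2B, align 2] → 10
+6 pad (align 8)
@16: depth [8B, align 8] → 24
@24: mip_level [1B, align 1] → 25
+3 pad (align 4)
@28: channels [16B, align 4] → 44
within Info: h at 6
28 + 6 = 34

34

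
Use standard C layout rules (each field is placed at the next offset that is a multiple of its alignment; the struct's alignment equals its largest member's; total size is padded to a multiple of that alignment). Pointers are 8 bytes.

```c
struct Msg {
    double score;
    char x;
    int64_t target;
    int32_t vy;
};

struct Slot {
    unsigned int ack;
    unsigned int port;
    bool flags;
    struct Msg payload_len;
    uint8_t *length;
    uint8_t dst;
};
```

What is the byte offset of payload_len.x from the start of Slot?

Msg: @0: score [8B, align 8] → 8; @8: x [1B, align 1] → 9; +7 pad (align 8); @16: target [8B, align 8] → 24; @24: vy [4B, align 4] → 28; +4 tail pad (align 8); size 32, align 8
@0: ack [4B, align 4] → 4
@4: port [4B, align 4] → 8
@8: flags [1B, align 1] → 9
+7 pad (align 8)
@16: payload_len [32B, align 8] → 48
within Msg: x at 8
16 + 8 = 24

24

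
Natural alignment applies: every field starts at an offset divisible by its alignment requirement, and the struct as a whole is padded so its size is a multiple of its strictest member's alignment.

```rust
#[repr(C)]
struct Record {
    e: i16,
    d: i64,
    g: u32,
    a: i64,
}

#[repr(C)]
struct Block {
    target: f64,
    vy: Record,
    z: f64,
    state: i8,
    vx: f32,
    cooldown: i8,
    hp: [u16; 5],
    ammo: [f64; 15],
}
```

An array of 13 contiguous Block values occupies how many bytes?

2496

Record: @0: e [2B, align 2] → 2; +6 pad (align 8); @8: d [8B, align 8] → 16; @16: g [4B, align 4] → 20; +4 pad (align 8); @24: a [8B, align 8] → 32; size 32, align 8
@0: target [8B, align 8] → 8
@8: vy [32B, align 8] → 40
@40: z [8B, align 8] → 48
@48: state [1B, align 1] → 49
+3 pad (align 4)
@52: vx [4B, align 4] → 56
@56: cooldown [1B, align 1] → 57
+1 pad (align 2)
@58: hp [10B, align 2] → 68
+4 pad (align 8)
@72: ammo [120B, align 8] → 192
size 192, align 8
array of 13: 13 × 192 = 2496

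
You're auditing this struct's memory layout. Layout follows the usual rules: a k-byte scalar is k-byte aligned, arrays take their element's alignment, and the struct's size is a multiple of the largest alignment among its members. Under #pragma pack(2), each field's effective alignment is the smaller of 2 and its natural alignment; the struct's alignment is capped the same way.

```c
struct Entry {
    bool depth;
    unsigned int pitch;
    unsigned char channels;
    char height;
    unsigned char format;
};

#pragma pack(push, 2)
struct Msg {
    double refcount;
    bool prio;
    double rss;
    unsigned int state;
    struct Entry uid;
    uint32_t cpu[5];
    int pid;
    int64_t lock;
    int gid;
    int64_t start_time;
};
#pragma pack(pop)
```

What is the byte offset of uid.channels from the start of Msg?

30

Entry: @0: depth [1B, align 1] → 1; +3 pad (align 4); @4: pitch [4B, align 4] → 8; @8: channels [1B, align 1] → 9; @9: height [1B, align 1] → 10; @10: format [1B, align 1] → 11; +1 tail pad (align 4); size 12, align 4
@0: refcount [8B, align 2] → 8
@8: prio [1B, align 1] → 9
+1 pad (align 2)
@10: rss [8B, align 2] → 18
@18: state [4B, align 2] → 22
@22: uid [12B, align 2] → 34
within Entry: channels at 8
22 + 8 = 30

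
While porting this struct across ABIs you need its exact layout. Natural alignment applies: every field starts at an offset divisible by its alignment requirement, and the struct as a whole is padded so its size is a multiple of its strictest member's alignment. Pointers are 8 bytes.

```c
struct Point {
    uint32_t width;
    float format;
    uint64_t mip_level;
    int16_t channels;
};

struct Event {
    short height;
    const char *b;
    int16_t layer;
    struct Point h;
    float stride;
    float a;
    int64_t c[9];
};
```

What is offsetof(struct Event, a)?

Point: width at 0 (size 4, align 4) → ends 4; format at 4 (size 4, align 4) → ends 8; mip_level at 8 (size 8, align 8) → ends 16; channels at 16 (size 2, align 2) → ends 18; tail pad 6 to reach multiple of 8; total 24 bytes, alignment 8
height at 0 (size 2, align 2) → ends 2
pad 6 to align 8 for b
b at 8 (size 8, align 8) → ends 16
layer at 16 (size 2, align 2) → ends 18
pad 6 to align 8 for h
h at 24 (size 24, align 8) → ends 48
stride at 48 (size 4, align 4) → ends 52
a at 52 (size 4, align 4) → ends 56

52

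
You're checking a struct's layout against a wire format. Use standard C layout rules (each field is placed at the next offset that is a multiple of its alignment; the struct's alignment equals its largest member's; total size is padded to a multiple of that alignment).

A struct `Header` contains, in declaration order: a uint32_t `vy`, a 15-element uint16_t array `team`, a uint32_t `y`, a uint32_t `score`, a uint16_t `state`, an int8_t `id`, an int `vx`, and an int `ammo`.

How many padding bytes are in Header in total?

0..4  vy  (4B, 4-aligned)
4..34  team  (30B, 2-aligned)
34..36  -- padding (2B)
36..40  y  (4B, 4-aligned)
40..44  score  (4B, 4-aligned)
44..46  state  (2B, 2-aligned)
46..47  id  (1B, 1-aligned)
47..48  -- padding (1B)
48..52  vx  (4B, 4-aligned)
52..56  ammo  (4B, 4-aligned)
sizeof = 56, alignof = 4
data bytes 53, size 56 → padding 3

3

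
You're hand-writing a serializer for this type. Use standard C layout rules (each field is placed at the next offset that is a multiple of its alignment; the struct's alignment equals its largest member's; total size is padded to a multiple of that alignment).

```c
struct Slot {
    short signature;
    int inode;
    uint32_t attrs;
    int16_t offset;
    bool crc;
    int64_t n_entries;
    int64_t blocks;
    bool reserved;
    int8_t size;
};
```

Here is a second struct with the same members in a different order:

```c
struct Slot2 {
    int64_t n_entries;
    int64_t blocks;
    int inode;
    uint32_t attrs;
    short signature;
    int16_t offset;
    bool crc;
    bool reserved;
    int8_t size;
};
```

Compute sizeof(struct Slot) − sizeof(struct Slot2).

0..2  signature  (2B, 2-aligned)
2..4  -- padding (2B)
4..8  inode  (4B, 4-aligned)
8..12  attrs  (4B, 4-aligned)
12..14  offset  (2B, 2-aligned)
14..15  crc  (1B, 1-aligned)
15..16  -- padding (1B)
16..24  n_entries  (8B, 8-aligned)
24..32  blocks  (8B, 8-aligned)
32..33  reserved  (1B, 1-aligned)
33..34  size  (1B, 1-aligned)
34..40  -- tail padding (6B)
sizeof = 40, alignof = 8
— Slot2 —
0..8  n_entries  (8B, 8-aligned)
8..16  blocks  (8B, 8-aligned)
16..20  inode  (4B, 4-aligned)
20..24  attrs  (4B, 4-aligned)
24..26  signature  (2B, 2-aligned)
26..28  offset  (2B, 2-aligned)
28..29  crc  (1B, 1-aligned)
29..30  reserved  (1B, 1-aligned)
30..31  size  (1B, 1-aligned)
31..32  -- tail padding (1B)
sizeof = 32, alignof = 8
40 − 32 = 8

8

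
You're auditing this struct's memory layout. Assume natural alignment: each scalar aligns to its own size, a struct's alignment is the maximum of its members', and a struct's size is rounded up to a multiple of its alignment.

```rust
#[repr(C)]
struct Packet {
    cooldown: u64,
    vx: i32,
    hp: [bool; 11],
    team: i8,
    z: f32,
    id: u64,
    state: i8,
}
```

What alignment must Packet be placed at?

8

member alignments: cooldown=8, vx=4, hp=1, team=1, z=4, id=8, state=1
max = 8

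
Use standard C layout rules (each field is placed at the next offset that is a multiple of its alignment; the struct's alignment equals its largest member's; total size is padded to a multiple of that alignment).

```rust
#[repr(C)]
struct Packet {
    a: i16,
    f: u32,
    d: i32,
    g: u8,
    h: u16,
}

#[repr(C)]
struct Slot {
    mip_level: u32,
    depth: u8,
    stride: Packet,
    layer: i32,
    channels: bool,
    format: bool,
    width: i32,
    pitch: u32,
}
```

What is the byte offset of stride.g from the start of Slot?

20

Packet: a at 0 (size 2, align 2) → ends 2; pad 2 to align 4 for f; f at 4 (size 4, align 4) → ends 8; d at 8 (size 4, align 4) → ends 12; g at 12 (size 1, align 1) → ends 13; pad 1 to align 2 for h; h at 14 (size 2, align 2) → ends 16; total 16 bytes, alignment 4
mip_level at 0 (size 4, align 4) → ends 4
depth at 4 (size 1, align 1) → ends 5
pad 3 to align 4 for stride
stride at 8 (size 16, align 4) → ends 24
within Packet: g at 12
8 + 12 = 20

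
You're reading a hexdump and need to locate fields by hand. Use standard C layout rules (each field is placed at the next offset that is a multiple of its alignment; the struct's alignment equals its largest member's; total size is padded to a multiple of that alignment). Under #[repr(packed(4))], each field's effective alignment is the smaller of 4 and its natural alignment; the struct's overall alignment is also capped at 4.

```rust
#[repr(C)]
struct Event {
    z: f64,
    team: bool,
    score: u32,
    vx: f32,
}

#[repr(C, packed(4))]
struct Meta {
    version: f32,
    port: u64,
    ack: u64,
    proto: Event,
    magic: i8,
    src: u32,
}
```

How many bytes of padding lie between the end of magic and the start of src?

Event: 0..8  z  (8B, 8-aligned); 8..9  team  (1B, 1-aligned); 9..12  -- padding (3B); 12..16  score  (4B, 4-aligned); 16..20  vx  (4B, 4-aligned); 20..24  -- tail padding (4B); sizeof = 24, alignof = 8
0..4  version  (4B, 4-aligned)
4..12  port  (8B, 4-aligned)
12..20  ack  (8B, 4-aligned)
20..44  proto  (24B, 4-aligned)
44..45  magic  (1B, 1-aligned)
45..48  -- padding (3B)
48..52  src  (4B, 4-aligned)

3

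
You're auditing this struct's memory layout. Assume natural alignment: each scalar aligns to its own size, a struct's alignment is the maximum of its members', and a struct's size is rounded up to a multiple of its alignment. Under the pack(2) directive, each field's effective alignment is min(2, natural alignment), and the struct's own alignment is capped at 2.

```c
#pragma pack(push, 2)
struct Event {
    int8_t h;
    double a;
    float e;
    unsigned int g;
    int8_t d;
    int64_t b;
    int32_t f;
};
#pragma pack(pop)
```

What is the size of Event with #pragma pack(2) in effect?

@0: h [1B, align 1] → 1
+1 pad (align 2)
@2: a [8B, align 2] → 10
@10: e [4B, align 2] → 14
@14: g [4B, align 2] → 18
@18: d [1B, align 1] → 19
+1 pad (align 2)
@20: b [8B, align 2] → 28
@28: f [4B, align 2] → 32
size 32, align 2

32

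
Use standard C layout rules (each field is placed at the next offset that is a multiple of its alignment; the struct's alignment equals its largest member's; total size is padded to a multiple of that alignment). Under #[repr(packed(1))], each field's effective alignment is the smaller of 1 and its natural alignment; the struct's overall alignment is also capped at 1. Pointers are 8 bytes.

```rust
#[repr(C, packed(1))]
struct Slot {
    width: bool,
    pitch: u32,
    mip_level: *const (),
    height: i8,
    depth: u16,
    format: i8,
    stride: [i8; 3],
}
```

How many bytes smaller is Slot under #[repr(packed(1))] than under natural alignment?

4

natural layout:
  0..1  width  (1B, 1-aligned)
  1..4  -- padding (3B)
  4..8  pitch  (4B, 4-aligned)
  8..16  mip_level  (8B, 8-aligned)
  16..17  height  (1B, 1-aligned)
  17..18  -- padding (1B)
  18..20  depth  (2B, 2-aligned)
  20..21  format  (1B, 1-aligned)
  21..24  stride  (3B, 1-aligned)
  sizeof = 24, alignof = 8
packed(1) layout:
  0..1  width  (1B, 1-aligned)
  1..5  pitch  (4B, 1-aligned)
  5..13  mip_level  (8B, 1-aligned)
  13..14  height  (1B, 1-aligned)
  14..16  depth  (2B, 1-aligned)
  16..17  format  (1B, 1-aligned)
  17..20  stride  (3B, 1-aligned)
  sizeof = 20, alignof = 1
24 − 20 = 4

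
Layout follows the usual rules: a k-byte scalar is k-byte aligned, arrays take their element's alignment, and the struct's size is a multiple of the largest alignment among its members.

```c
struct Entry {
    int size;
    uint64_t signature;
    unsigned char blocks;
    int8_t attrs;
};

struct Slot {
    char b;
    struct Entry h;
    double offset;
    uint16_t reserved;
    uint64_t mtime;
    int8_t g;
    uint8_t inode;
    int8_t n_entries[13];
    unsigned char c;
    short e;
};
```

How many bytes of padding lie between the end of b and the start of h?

7

Entry: @0: size [4B, align 4] → 4; +4 pad (align 8); @8: signature [8B, align 8] → 16; @16: blocks [1B, align 1] → 17; @17: attrs [1B, align 1] → 18; +6 tail pad (align 8); size 24, align 8
@0: b [1B, align 1] → 1
+7 pad (align 8)
@8: h [24B, align 8] → 32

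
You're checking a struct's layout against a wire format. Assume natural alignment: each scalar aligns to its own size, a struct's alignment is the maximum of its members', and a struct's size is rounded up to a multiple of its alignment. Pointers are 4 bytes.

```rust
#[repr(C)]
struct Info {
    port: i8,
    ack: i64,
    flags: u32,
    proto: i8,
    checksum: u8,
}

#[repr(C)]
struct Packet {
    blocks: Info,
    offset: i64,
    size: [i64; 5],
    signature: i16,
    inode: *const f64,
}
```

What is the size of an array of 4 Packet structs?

320

Info: port at 0 (size 1, align 1) → ends 1; pad 7 to align 8 for ack; ack at 8 (size 8, align 8) → ends 16; flags at 16 (size 4, align 4) → ends 20; proto at 20 (size 1, align 1) → ends 21; checksum at 21 (size 1, align 1) → ends 22; tail pad 2 to reach multiple of 8; total 24 bytes, alignment 8
blocks at 0 (size 24, align 8) → ends 24
offset at 24 (size 8, align 8) → ends 32
size at 32 (size 40, align 8) → ends 72
signature at 72 (size 2, align 2) → ends 74
pad 2 to align 4 for inode
inode at 76 (size 4, align 4) → ends 80
total 80 bytes, alignment 8
array of 4: 4 × 80 = 320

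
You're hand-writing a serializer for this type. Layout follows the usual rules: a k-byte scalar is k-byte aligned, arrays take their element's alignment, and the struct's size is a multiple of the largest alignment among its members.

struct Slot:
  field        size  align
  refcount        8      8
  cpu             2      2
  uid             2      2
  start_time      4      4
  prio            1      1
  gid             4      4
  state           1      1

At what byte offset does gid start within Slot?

refcount at 0 (size 8, align 8) → ends 8
cpu at 8 (size 2, align 2) → ends 10
uid at 10 (size 2, align 2) → ends 12
start_time at 12 (size 4, align 4) → ends 16
prio at 16 (size 1, align 1) → ends 17
pad 3 to align 4 for gid
gid at 20 (size 4, align 4) → ends 24

20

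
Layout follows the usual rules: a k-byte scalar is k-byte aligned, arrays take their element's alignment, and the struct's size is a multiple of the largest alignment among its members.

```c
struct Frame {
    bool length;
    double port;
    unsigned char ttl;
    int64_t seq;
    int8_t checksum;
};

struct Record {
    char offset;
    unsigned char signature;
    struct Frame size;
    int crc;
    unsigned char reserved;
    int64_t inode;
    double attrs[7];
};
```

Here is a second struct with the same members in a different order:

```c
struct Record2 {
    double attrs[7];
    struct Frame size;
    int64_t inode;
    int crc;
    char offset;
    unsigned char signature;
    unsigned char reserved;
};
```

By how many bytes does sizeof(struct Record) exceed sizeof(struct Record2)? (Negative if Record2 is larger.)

8

Frame: @0: length [1B, align 1] → 1; +7 pad (align 8); @8: port [8B, align 8] → 16; @16: ttl [1B, align 1] → 17; +7 pad (align 8); @24: seq [8B, align 8] → 32; @32: checksum [1B, align 1] → 33; +7 tail pad (align 8); size 40, align 8
@0: offset [1B, align 1] → 1
@1: signature [1B, align 1] → 2
+6 pad (align 8)
@8: size [40B, align 8] → 48
@48: crc [4B, align 4] → 52
@52: reserved [1B, align 1] → 53
+3 pad (align 8)
@56: inode [8B, align 8] → 64
@64: attrs [56B, align 8] → 120
size 120, align 8
— Record2 —
@0: attrs [56B, align 8] → 56
@56: size [40B, align 8] → 96
@96: inode [8B, align 8] → 104
@104: crc [4B, align 4] → 108
@108: offset [1B, align 1] → 109
@109: signature [1B, align 1] → 110
@110: reserved [1B, align 1] → 111
+1 tail pad (align 8)
size 112, align 8
120 − 112 = 8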